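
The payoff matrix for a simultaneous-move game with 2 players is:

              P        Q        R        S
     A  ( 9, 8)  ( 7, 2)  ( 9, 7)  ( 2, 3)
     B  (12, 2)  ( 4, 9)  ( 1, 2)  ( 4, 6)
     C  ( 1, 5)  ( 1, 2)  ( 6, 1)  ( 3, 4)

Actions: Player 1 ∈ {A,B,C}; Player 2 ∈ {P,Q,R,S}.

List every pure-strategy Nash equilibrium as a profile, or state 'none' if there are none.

No pure NE.

(A,P): not NE [P1→B gives 12>9]
(A,Q): not NE [P2→P gives 8>2]
(A,R): not NE [P2→P gives 8>7]
(A,S): not NE [P1→B gives 4>2; P2→P gives 8>3]
(B,P): not NE [P2→Q gives 9>2]
(B,Q): not NE [P1→A gives 7>4]
(B,R): not NE [P1→A gives 9>1; P2→Q gives 9>2]
(B,S): not NE [P2→Q gives 9>6]
(C,P): not NE [P1→B gives 12>1]
(C,Q): not NE [P1→A gives 7>1; P2→P gives 5>2]
(C,R): not NE [P1→A gives 9>6; P2→P gives 5>1]
(C,S): not NE [P1→B gives 4>3; P2→P gives 5>4]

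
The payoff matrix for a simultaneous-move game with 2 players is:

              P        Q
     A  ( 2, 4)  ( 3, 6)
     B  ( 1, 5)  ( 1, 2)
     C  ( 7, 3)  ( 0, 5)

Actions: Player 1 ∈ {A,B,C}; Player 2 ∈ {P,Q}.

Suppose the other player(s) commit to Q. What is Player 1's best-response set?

argmax u_1 = {A}

u_1(A vs Q) = 3
u_1(B vs Q) = 1
u_1(C vs Q) = 0
max payoff 3 at {A}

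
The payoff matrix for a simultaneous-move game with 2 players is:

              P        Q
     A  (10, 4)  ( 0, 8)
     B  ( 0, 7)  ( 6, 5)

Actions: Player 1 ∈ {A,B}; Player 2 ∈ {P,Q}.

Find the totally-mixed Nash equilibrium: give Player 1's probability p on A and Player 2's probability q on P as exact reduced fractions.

(p,q) = (1/3, 3/8)

P1 indiff ⇒ q·10+(1-q)·0 = q·0+(1-q)·6 ⇒ q(10) = (1-q)(6) ⇒ q = 3/8
P2 indiff ⇒ p·4+(1-p)·7 = p·8+(1-p)·5 ⇒ p(-4) = (1-p)(-2) ⇒ p = 1/3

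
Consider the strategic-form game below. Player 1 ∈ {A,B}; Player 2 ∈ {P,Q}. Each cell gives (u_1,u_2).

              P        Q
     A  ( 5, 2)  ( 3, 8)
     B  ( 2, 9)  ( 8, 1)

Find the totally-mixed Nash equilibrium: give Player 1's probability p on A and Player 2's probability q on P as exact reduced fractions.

P1 indiff ⇒ q·5+(1-q)·3 = q·2+(1-q)·8 ⇒ q(3) = (1-q)(5) ⇒ q = 5/8
P2 indiff ⇒ p·2+(1-p)·9 = p·8+(1-p)·1 ⇒ p(-6) = (1-p)(-8) ⇒ p = 4/7

P1 mixes 4/7 on A; P2 mixes 5/8 on P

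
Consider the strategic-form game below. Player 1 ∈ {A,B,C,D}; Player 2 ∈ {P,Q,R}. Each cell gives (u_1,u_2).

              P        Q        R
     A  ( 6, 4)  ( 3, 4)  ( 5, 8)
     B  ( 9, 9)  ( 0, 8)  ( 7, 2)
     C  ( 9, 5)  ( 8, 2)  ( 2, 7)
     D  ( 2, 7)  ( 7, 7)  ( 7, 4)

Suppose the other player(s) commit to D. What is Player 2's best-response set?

BR_2 = {P,Q}

u_2(P vs D) = 7
u_2(Q vs D) = 7
u_2(R vs D) = 4
max payoff 7 at {P,Q}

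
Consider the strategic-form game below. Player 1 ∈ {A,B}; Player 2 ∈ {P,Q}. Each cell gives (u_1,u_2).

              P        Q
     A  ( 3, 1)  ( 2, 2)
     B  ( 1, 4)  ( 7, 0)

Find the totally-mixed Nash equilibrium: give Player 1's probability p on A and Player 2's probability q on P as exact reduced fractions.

P1 indiff ⇒ q·3+(1-q)·2 = q·1+(1-q)·7 ⇒ q(2) = (1-q)(5) ⇒ q = 5/7
P2 indiff ⇒ p·1+(1-p)·4 = p·2+(1-p)·0 ⇒ p(-1) = (1-p)(-4) ⇒ p = 4/5

P1 mixes 4/5 on A; P2 mixes 5/7 on P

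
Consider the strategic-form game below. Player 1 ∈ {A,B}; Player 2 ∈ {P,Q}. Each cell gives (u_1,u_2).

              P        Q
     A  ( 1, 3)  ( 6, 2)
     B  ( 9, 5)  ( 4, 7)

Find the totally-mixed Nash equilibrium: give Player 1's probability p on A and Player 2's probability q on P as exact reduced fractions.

P1 mixes 2/3 on A; P2 mixes 1/5 on P

P1 indiff ⇒ q·1+(1-q)·6 = q·9+(1-q)·4 ⇒ q(-8) = (1-q)(-2) ⇒ q = 1/5
P2 indiff ⇒ p·3+(1-p)·5 = p·2+(1-p)·7 ⇒ p(1) = (1-p)(2) ⇒ p = 2/3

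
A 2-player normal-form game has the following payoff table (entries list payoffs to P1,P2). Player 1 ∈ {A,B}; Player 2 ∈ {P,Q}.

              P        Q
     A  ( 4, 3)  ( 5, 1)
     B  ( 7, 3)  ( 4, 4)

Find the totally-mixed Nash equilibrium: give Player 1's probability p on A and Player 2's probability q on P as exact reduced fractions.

p=1/3, q=1/4

P1 indiff ⇒ q·4+(1-q)·5 = q·7+(1-q)·4 ⇒ q(-3) = (1-q)(-1) ⇒ q = 1/4
P2 indiff ⇒ p·3+(1-p)·3 = p·1+(1-p)·4 ⇒ p(2) = (1-p)(1) ⇒ p = 1/3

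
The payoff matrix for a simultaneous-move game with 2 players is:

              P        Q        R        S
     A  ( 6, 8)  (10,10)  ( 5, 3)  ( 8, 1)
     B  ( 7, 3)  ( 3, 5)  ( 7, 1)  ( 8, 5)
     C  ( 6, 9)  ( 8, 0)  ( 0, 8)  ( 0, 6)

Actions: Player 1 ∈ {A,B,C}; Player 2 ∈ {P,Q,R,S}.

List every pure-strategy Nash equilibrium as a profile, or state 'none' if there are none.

(A,P): not NE [P1→B gives 7>6; P2→Q gives 10>8]
(A,Q): NE
(A,R): not NE [P1→B gives 7>5; P2→Q gives 10>3]
(A,S): not NE [P2→Q gives 10>1]
(B,P): not NE [P2→S gives 5>3]
(B,Q): not NE [P1→A gives 10>3]
(B,R): not NE [P2→S gives 5>1]
(B,S): NE
(C,P): not NE [P1→B gives 7>6]
(C,Q): not NE [P1→A gives 10>8; P2→P gives 9>0]
(C,R): not NE [P1→B gives 7>0; P2→P gives 9>8]
(C,S): not NE [P1→B gives 8>0; P2→P gives 9>6]

NE set: (A,Q), (B,S)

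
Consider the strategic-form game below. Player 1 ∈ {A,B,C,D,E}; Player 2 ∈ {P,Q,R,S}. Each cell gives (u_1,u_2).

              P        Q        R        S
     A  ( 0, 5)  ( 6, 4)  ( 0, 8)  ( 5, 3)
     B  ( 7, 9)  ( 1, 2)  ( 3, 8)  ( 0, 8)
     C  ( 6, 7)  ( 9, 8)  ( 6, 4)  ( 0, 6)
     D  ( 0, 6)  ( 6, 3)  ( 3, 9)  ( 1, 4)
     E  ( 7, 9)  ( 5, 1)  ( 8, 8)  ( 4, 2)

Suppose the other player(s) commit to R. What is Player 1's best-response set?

u_1(A vs R) = 0
u_1(B vs R) = 3
u_1(C vs R) = 6
u_1(D vs R) = 3
u_1(E vs R) = 8
max payoff 8 at {E}

BR_1 = {E}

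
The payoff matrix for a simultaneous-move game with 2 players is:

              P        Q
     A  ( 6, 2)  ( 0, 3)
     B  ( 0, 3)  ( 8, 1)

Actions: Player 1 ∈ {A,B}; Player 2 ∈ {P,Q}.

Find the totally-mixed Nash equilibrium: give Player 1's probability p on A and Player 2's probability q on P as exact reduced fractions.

P1 indiff ⇒ q·6+(1-q)·0 = q·0+(1-q)·8 ⇒ q(6) = (1-q)(8) ⇒ q = 4/7
P2 indiff ⇒ p·2+(1-p)·3 = p·3+(1-p)·1 ⇒ p(-1) = (1-p)(-2) ⇒ p = 2/3

(p,q) = (2/3, 4/7)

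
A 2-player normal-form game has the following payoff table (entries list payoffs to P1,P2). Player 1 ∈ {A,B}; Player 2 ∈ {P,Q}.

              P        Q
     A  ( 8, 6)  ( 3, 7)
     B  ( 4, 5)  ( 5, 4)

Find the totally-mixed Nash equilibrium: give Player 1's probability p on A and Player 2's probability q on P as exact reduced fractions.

(p,q) = (1/2, 1/3)

P1 indiff ⇒ q·8+(1-q)·3 = q·4+(1-q)·5 ⇒ q(4) = (1-q)(2) ⇒ q = 1/3
P2 indiff ⇒ p·6+(1-p)·5 = p·7+(1-p)·4 ⇒ p(-1) = (1-p)(-1) ⇒ p = 1/2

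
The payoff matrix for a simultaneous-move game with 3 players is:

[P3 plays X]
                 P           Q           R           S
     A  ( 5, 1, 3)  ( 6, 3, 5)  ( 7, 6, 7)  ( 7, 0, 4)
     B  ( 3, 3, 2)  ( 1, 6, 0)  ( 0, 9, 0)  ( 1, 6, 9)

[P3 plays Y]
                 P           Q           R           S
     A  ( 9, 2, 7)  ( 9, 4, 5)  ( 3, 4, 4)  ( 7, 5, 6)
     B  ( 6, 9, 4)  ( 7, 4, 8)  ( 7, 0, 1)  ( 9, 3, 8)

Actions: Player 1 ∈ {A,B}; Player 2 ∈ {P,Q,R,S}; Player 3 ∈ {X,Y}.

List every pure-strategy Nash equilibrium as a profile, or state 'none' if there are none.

(A,P,X): not NE [P2→R gives 6>1; P3→Y gives 7>3]
(A,P,Y): not NE [P2→S gives 5>2]
(A,Q,X): not NE [P2→R gives 6>3]
(A,Q,Y): not NE [P2→S gives 5>4]
(A,R,X): NE
(A,R,Y): not NE [P1→B gives 7>3; P2→S gives 5>4; P3→X gives 7>4]
(A,S,X): not NE [P2→R gives 6>0; P3→Y gives 6>4]
(A,S,Y): not NE [P1→B gives 9>7]
(B,P,X): not NE [P1→A gives 5>3; P2→R gives 9>3; P3→Y gives 4>2]
(B,P,Y): not NE [P1→A gives 9>6]
(B,Q,X): not NE [P1→A gives 6>1; P2→R gives 9>6; P3→Y gives 8>0]
(B,Q,Y): not NE [P1→A gives 9>7; P2→P gives 9>4]
(B,R,X): not NE [P1→A gives 7>0; P3→Y gives 1>0]
(B,R,Y): not NE [P2→P gives 9>0]
(B,S,X): not NE [P1→A gives 7>1; P2→R gives 9>6]
(B,S,Y): not NE [P2→P gives 9>3; P3→X gives 9>8]

PSNE = {(A,R,X)}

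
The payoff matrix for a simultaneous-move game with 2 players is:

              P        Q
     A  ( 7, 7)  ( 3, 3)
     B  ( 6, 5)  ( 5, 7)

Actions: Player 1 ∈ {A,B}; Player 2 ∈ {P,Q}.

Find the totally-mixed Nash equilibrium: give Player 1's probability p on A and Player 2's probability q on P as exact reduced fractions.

p=1/3, q=2/3

P1 indiff ⇒ q·7+(1-q)·3 = q·6+(1-q)·5 ⇒ q(1) = (1-q)(2) ⇒ q = 2/3
P2 indiff ⇒ p·7+(1-p)·5 = p·3+(1-p)·7 ⇒ p(4) = (1-p)(2) ⇒ p = 1/3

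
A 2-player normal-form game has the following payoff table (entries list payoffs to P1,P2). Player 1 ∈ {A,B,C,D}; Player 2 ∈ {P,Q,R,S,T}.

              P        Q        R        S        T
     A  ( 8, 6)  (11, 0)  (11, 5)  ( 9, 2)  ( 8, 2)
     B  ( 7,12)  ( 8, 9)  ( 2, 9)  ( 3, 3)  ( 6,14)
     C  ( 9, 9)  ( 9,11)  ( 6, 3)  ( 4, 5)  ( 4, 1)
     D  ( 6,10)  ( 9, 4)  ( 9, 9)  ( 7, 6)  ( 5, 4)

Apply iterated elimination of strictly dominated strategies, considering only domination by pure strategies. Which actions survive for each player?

IESDS → P1:{A,C} P2:{P,Q}

P1 drop B (A beats it: P:8>7 Q:11>8 R:11>2 S:9>3 T:8>6)
P1 drop D (A beats it: P:8>6 Q:11>9 R:11>9 S:9>7 T:8>5)
P2 drop R (P beats it: A:6>5 C:9>3)
P2 drop S (P beats it: A:6>2 C:9>5)
P2 drop T (P beats it: A:6>2 C:9>1)
P1→{A,C} P2→{P,Q}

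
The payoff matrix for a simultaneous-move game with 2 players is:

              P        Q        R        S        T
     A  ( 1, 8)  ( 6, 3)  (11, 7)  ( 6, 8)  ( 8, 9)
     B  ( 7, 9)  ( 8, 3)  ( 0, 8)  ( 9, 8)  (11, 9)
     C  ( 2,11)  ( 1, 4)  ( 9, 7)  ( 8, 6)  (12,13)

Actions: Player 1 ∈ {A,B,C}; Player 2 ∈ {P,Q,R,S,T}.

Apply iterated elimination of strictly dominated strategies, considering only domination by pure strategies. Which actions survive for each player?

Survivors P1:{B,C} P2:{P,T}

P2 drop Q (P beats it: A:8>3 B:9>3 C:11>4)
P2 drop R (P beats it: A:8>7 B:9>8 C:11>7)
P1 drop A (B beats it: P:7>1 S:9>6 T:11>8)
P2 drop S (P beats it: B:9>8 C:11>6)
P1→{B,C} P2→{P,T}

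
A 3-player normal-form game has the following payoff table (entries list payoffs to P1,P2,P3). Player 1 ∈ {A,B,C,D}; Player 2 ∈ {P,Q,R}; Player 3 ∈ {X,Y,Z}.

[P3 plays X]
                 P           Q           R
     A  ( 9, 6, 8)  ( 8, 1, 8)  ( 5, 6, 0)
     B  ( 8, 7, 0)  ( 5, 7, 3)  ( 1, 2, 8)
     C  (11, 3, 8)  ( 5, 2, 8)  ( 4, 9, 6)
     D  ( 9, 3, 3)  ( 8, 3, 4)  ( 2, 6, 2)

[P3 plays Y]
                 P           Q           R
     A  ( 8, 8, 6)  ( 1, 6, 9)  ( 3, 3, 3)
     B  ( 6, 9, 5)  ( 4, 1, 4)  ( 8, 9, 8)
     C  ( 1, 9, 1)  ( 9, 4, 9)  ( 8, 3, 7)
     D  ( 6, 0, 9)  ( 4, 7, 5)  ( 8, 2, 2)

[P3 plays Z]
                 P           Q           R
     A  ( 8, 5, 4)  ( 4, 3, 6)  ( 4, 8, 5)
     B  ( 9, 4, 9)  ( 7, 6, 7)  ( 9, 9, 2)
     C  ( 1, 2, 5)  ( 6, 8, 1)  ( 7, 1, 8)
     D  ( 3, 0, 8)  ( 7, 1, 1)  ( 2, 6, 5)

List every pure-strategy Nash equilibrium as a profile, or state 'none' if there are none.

PSNE = {(B,R,Y)}

(A,P,X): not NE [P1→C gives 11>9]
(A,P,Y): not NE [P3→X gives 8>6]
(A,P,Z): not NE [P1→B gives 9>8; P2→R gives 8>5; P3→X gives 8>4]
(A,Q,X): not NE [P2→R gives 6>1; P3→Y gives 9>8]
(A,Q,Y): not NE [P1→C gives 9>1; P2→P gives 8>6]
(A,Q,Z): not NE [P1→D gives 7>4; P2→R gives 8>3; P3→Y gives 9>6]
(A,R,X): not NE [P3→Z gives 5>0]
(A,R,Y): not NE [P1→D gives 8>3; P2→P gives 8>3; P3→Z gives 5>3]
(A,R,Z): not NE [P1→B gives 9>4]
(B,P,X): not NE [P1→C gives 11>8; P3→Z gives 9>0]
(B,P,Y): not NE [P1→A gives 8>6; P3→Z gives 9>5]
(B,P,Z): not NE [P2→R gives 9>4]
(B,Q,X): not NE [P1→D gives 8>5; P3→Z gives 7>3]
(B,Q,Y): not NE [P1→C gives 9>4; P2→R gives 9>1; P3→Z gives 7>4]
(B,Q,Z): not NE [P2→R gives 9>6]
(B,R,X): not NE [P1→A gives 5>1; P2→Q gives 7>2]
(B,R,Y): NE
(B,R,Z): not NE [P3→Y gives 8>2]
(C,P,X): not NE [P2→R gives 9>3]
(C,P,Y): not NE [P1→A gives 8>1; P3→X gives 8>1]
(C,P,Z): not NE [P1→B gives 9>1; P2→Q gives 8>2; P3→X gives 8>5]
(C,Q,X): not NE [P1→D gives 8>5; P2→R gives 9>2; P3→Y gives 9>8]
(C,Q,Y): not NE [P2→P gives 9>4]
(C,Q,Z): not NE [P1→D gives 7>6; P3→Y gives 9>1]
(C,R,X): not NE [P1→A gives 5>4; P3→Z gives 8>6]
(C,R,Y): not NE [P2→P gives 9>3; P3→Z gives 8>7]
(C,R,Z): not NE [P1→B gives 9>7; P2→Q gives 8>1]
(D,P,X): not NE [P1→C gives 11>9; P2→R gives 6>3; P3→Y gives 9>3]
(D,P,Y): not NE [P1→A gives 8>6; P2→Q gives 7>0]
(D,P,Z): not NE [P1→B gives 9>3; P2→R gives 6>0; P3→Y gives 9>8]
(D,Q,X): not NE [P2→R gives 6>3; P3→Y gives 5>4]
(D,Q,Y): not NE [P1→C gives 9>4]
(D,Q,Z): not NE [P2→R gives 6>1; P3→Y gives 5>1]
(D,R,X): not NE [P1→A gives 5>2; P3→Z gives 5>2]
(D,R,Y): not NE [P2→Q gives 7>2; P3→Z gives 5>2]
(D,R,Z): not NE [P1→B gives 9>2]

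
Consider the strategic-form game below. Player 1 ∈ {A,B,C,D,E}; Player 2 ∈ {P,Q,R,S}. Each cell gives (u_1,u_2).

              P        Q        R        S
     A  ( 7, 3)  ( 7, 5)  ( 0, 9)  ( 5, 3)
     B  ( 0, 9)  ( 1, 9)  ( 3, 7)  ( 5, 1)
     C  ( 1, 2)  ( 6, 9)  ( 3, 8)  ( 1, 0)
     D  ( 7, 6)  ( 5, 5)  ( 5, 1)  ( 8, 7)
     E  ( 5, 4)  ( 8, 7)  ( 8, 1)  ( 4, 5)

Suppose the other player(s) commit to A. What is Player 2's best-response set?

argmax u_2 = {R}

u_2(P vs A) = 3
u_2(Q vs A) = 5
u_2(R vs A) = 9
u_2(S vs A) = 3
max payoff 9 at {R}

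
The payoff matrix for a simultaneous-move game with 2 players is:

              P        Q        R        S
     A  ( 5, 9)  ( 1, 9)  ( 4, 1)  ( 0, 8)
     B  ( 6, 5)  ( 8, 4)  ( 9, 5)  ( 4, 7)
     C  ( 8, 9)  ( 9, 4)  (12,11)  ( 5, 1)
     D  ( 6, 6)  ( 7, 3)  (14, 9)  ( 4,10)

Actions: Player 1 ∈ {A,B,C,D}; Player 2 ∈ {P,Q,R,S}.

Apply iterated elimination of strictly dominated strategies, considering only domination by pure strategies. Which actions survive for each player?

P1 drop A (B beats it: P:6>5 Q:8>1 R:9>4 S:4>0)
P1 drop B (C beats it: P:8>6 Q:9>8 R:12>9 S:5>4)
P2 drop P (R beats it: C:11>9 D:9>6)
P2 drop Q (R beats it: C:11>4 D:9>3)
P1→{C,D} P2→{R,S}

IESDS → P1:{C,D} P2:{R,S}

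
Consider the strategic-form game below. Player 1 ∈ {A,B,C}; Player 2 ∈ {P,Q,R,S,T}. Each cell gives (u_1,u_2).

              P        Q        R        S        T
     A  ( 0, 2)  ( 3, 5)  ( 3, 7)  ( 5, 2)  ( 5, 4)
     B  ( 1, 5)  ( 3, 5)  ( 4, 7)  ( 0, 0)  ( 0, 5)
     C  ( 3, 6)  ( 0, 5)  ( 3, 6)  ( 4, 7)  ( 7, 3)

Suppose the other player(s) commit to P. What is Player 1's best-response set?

P1 best: {C}

u_1(A vs P) = 0
u_1(B vs P) = 1
u_1(C vs P) = 3
max payoff 3 at {C}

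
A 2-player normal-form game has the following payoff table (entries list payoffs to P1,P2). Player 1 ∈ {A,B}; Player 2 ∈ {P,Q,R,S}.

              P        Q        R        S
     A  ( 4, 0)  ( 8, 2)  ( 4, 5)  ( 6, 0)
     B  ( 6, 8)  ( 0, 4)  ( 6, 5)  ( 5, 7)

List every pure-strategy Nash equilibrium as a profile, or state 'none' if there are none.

NE set: (B,P)

(A,P): not NE [P1→B gives 6>4; P2→R gives 5>0]
(A,Q): not NE [P2→R gives 5>2]
(A,R): not NE [P1→B gives 6>4]
(A,S): not NE [P2→R gives 5>0]
(B,P): NE
(B,Q): not NE [P1→A gives 8>0; P2→P gives 8>4]
(B,R): not NE [P2→P gives 8>5]
(B,S): not NE [P1→A gives 6>5; P2→P gives 8>7]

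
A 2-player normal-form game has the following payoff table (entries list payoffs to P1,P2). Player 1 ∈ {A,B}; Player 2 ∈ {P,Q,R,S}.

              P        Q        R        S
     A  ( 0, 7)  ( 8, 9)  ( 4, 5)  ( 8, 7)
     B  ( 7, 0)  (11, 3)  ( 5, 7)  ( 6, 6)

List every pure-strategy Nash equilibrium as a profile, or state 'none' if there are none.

(A,P): not NE [P1→B gives 7>0; P2→Q gives 9>7]
(A,Q): not NE [P1→B gives 11>8]
(A,R): not NE [P1→B gives 5>4; P2→Q gives 9>5]
(A,S): not NE [P2→Q gives 9>7]
(B,P): not NE [P2→R gives 7>0]
(B,Q): not NE [P2→R gives 7>3]
(B,R): NE
(B,S): not NE [P1→A gives 8>6; P2→R gives 7>6]

Nash profiles: (B,R)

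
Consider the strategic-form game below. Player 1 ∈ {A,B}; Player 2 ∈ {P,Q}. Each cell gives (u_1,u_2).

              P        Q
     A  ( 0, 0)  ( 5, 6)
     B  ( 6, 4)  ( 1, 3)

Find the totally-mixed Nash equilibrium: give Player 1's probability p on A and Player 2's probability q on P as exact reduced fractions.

P1 indiff ⇒ q·0+(1-q)·5 = q·6+(1-q)·1 ⇒ q(-6) = (1-q)(-4) ⇒ q = 2/5
P2 indiff ⇒ p·0+(1-p)·4 = p·6+(1-p)·3 ⇒ p(-6) = (1-p)(-1) ⇒ p = 1/7

p=1/7, q=2/5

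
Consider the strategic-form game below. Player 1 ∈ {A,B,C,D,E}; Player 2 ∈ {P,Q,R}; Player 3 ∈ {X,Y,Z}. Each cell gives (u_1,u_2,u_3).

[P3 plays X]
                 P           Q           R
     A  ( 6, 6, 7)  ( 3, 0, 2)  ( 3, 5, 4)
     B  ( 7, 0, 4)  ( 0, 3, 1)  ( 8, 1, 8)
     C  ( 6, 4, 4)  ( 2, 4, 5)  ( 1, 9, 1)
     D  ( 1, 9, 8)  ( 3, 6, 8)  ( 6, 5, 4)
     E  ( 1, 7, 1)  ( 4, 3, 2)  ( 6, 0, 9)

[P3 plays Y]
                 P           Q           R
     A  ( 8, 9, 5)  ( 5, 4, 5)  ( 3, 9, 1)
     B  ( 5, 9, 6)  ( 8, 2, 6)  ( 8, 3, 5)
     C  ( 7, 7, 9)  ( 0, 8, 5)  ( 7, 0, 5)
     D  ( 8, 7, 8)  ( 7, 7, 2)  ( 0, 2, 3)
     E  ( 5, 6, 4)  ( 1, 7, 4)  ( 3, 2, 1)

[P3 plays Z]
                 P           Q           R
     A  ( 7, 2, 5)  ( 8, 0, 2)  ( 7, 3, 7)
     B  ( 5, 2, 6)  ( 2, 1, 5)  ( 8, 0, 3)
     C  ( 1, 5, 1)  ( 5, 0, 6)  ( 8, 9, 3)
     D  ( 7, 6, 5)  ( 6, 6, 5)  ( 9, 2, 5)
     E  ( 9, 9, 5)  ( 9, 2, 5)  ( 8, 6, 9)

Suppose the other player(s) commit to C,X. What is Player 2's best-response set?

u_2(P vs C,X) = 4
u_2(Q vs C,X) = 4
u_2(R vs C,X) = 9
max payoff 9 at {R}

P2 best: {R}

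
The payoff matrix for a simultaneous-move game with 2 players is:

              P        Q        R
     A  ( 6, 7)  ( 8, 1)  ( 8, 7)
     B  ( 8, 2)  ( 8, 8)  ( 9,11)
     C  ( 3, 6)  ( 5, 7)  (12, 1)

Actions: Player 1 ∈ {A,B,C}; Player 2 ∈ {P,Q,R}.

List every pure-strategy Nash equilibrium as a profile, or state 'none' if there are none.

(A,P): not NE [P1→B gives 8>6]
(A,Q): not NE [P2→R gives 7>1]
(A,R): not NE [P1→C gives 12>8]
(B,P): not NE [P2→R gives 11>2]
(B,Q): not NE [P2→R gives 11>8]
(B,R): not NE [P1→C gives 12>9]
(C,P): not NE [P1→B gives 8>3; P2→Q gives 7>6]
(C,Q): not NE [P1→B gives 8>5]
(C,R): not NE [P2→Q gives 7>1]

No pure NE.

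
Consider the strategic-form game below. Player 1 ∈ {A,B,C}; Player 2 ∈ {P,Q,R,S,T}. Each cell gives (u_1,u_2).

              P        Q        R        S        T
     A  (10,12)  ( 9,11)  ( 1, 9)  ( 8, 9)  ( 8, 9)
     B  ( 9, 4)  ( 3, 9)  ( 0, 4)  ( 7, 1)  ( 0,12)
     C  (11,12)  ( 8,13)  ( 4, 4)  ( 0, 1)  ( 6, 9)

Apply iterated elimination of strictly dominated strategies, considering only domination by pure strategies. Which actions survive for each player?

P1 drop B (A beats it: P:10>9 Q:9>3 R:1>0 S:8>7 T:8>0)
P2 drop R (P beats it: A:12>9 C:12>4)
P2 drop S (P beats it: A:12>9 C:12>1)
P2 drop T (P beats it: A:12>9 C:12>9)
P1→{A,C} P2→{P,Q}

IESDS → P1:{A,C} P2:{P,Q}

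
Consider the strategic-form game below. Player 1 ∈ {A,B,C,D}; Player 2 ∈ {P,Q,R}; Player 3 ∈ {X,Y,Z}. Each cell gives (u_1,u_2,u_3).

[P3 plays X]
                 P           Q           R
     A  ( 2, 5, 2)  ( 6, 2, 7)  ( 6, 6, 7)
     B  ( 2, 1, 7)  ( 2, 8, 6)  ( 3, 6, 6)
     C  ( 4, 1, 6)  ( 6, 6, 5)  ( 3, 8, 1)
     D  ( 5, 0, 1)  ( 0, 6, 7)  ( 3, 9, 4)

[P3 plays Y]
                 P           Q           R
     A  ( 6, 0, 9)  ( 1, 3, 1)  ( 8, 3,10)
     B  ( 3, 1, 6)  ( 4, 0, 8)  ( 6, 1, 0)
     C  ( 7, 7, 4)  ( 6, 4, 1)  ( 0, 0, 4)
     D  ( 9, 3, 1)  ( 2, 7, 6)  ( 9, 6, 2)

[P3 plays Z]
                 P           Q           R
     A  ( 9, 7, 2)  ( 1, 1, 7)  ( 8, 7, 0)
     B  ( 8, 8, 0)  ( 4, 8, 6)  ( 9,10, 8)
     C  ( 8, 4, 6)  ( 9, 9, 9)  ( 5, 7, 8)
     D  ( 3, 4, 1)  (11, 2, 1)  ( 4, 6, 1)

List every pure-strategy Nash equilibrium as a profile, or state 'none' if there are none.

PSNE = {(B,R,Z)}

(A,P,X): not NE [P1→D gives 5>2; P2→R gives 6>5; P3→Y gives 9>2]
(A,P,Y): not NE [P1→D gives 9>6; P2→R gives 3>0]
(A,P,Z): not NE [P3→Y gives 9>2]
(A,Q,X): not NE [P2→R gives 6>2]
(A,Q,Y): not NE [P1→C gives 6>1; P3→Z gives 7>1]
(A,Q,Z): not NE [P1→D gives 11>1; P2→R gives 7>1]
(A,R,X): not NE [P3→Y gives 10>7]
(A,R,Y): not NE [P1→D gives 9>8]
(A,R,Z): not NE [P1→B gives 9>8; P3→Y gives 10>0]
(B,P,X): not NE [P1→D gives 5>2; P2→Q gives 8>1]
(B,P,Y): not NE [P1→D gives 9>3; P3→X gives 7>6]
(B,P,Z): not NE [P1→A gives 9>8; P2→R gives 10>8; P3→X gives 7>0]
(B,Q,X): not NE [P1→C gives 6>2; P3→Y gives 8>6]
(B,Q,Y): not NE [P1→C gives 6>4; P2→R gives 1>0]
(B,Q,Z): not NE [P1→D gives 11>4; P2→R gives 10>8; P3→Y gives 8>6]
(B,R,X): not NE [P1→A gives 6>3; P2→Q gives 8>6; P3→Z gives 8>6]
(B,R,Y): not NE [P1→D gives 9>6; P3→Z gives 8>0]
(B,R,Z): NE
(C,P,X): not NE [P1→D gives 5>4; P2→R gives 8>1]
(C,P,Y): not NE [P1→D gives 9>7; P3→Z gives 6>4]
(C,P,Z): not NE [P1→A gives 9>8; P2→Q gives 9>4]
(C,Q,X): not NE [P2→R gives 8>6; P3→Z gives 9>5]
(C,Q,Y): not NE [P2→P gives 7>4; P3→Z gives 9>1]
(C,Q,Z): not NE [P1→D gives 11>9]
(C,R,X): not NE [P1→A gives 6>3; P3→Z gives 8>1]
(C,R,Y): not NE [P1→D gives 9>0; P2→P gives 7>0; P3→Z gives 8>4]
(C,R,Z): not NE [P1→B gives 9>5; P2→Q gives 9>7]
(D,P,X): not NE [P2→R gives 9>0]
(D,P,Y): not NE [P2→Q gives 7>3]
(D,P,Z): not NE [P1→A gives 9>3; P2→R gives 6>4]
(D,Q,X): not NE [P1→C gives 6>0; P2→R gives 9>6]
(D,Q,Y): not NE [P1→C gives 6>2; P3→X gives 7>6]
(D,Q,Z): not NE [P2→R gives 6>2; P3→X gives 7>1]
(D,R,X): not NE [P1→A gives 6>3]
(D,R,Y): not NE [P2→Q gives 7>6; P3→X gives 4>2]
(D,R,Z): not NE [P1→B gives 9>4; P3→X gives 4>1]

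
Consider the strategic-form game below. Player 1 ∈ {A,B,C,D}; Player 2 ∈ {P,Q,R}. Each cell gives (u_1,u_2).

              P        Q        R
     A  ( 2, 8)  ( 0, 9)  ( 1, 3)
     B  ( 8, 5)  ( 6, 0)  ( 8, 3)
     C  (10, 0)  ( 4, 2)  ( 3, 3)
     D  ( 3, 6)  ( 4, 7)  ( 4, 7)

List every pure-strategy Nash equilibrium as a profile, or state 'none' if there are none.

(A,P): not NE [P1→C gives 10>2; P2→Q gives 9>8]
(A,Q): not NE [P1→B gives 6>0]
(A,R): not NE [P1→B gives 8>1; P2→Q gives 9>3]
(B,P): not NE [P1→C gives 10>8]
(B,Q): not NE [P2→P gives 5>0]
(B,R): not NE [P2→P gives 5>3]
(C,P): not NE [P2→R gives 3>0]
(C,Q): not NE [P1→B gives 6>4; P2→R gives 3>2]
(C,R): not NE [P1→B gives 8>3]
(D,P): not NE [P1→C gives 10>3; P2→R gives 7>6]
(D,Q): not NE [P1→B gives 6>4]
(D,R): not NE [P1→B gives 8>4]

No pure NE.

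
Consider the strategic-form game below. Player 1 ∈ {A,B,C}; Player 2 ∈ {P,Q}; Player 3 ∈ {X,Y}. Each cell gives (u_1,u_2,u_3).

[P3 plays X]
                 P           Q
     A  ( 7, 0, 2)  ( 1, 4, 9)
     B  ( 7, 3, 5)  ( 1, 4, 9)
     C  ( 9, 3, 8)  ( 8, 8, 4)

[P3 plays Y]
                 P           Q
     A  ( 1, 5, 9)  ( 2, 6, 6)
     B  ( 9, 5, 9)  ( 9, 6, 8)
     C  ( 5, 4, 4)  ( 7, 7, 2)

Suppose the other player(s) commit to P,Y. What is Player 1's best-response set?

u_1(A vs P,Y) = 1
u_1(B vs P,Y) = 9
u_1(C vs P,Y) = 5
max payoff 9 at {B}

argmax u_1 = {B}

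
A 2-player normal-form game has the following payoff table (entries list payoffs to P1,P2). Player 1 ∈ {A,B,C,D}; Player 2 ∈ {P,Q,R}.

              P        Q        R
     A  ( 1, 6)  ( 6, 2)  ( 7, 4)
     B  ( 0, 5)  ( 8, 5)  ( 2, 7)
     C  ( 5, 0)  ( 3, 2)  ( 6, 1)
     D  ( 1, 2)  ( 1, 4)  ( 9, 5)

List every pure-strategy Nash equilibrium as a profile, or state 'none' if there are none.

(A,P): not NE [P1→C gives 5>1]
(A,Q): not NE [P1→B gives 8>6; P2→P gives 6>2]
(A,R): not NE [P1→D gives 9>7; P2→P gives 6>4]
(B,P): not NE [P1→C gives 5>0; P2→R gives 7>5]
(B,Q): not NE [P2→R gives 7>5]
(B,R): not NE [P1→D gives 9>2]
(C,P): not NE [P2→Q gives 2>0]
(C,Q): not NE [P1→B gives 8>3]
(C,R): not NE [P1→D gives 9>6; P2→Q gives 2>1]
(D,P): not NE [P1→C gives 5>1; P2→R gives 5>2]
(D,Q): not NE [P1→B gives 8>1; P2→R gives 5>4]
(D,R): NE

Nash profiles: (D,R)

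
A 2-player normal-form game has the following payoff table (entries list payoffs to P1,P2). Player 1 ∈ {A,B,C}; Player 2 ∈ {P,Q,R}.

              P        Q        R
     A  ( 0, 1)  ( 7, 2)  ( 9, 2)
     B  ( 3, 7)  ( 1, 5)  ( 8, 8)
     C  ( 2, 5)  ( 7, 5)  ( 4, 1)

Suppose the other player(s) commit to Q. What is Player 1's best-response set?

u_1(A vs Q) = 7
u_1(B vs Q) = 1
u_1(C vs Q) = 7
max payoff 7 at {A,C}

BR_1 = {A,C}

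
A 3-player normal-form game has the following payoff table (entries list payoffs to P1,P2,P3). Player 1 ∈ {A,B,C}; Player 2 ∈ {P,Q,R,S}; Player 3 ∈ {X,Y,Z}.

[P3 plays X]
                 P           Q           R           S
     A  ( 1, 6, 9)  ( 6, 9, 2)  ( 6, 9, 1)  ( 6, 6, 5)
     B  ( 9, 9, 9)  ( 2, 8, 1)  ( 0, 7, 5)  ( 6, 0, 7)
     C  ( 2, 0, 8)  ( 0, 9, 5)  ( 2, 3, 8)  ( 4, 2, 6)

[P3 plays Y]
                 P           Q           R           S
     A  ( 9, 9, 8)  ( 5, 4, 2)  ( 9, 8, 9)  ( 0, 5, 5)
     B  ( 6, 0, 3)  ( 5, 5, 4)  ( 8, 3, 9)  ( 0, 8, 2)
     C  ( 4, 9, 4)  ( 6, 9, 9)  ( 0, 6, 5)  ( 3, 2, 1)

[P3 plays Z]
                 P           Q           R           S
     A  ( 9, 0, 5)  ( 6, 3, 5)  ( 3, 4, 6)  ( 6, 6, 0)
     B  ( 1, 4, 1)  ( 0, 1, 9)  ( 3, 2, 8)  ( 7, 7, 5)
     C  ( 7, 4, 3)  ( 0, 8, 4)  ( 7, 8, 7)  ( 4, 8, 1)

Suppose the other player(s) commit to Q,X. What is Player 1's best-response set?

u_1(A vs Q,X) = 6
u_1(B vs Q,X) = 2
u_1(C vs Q,X) = 0
max payoff 6 at {A}

P1 best: {A}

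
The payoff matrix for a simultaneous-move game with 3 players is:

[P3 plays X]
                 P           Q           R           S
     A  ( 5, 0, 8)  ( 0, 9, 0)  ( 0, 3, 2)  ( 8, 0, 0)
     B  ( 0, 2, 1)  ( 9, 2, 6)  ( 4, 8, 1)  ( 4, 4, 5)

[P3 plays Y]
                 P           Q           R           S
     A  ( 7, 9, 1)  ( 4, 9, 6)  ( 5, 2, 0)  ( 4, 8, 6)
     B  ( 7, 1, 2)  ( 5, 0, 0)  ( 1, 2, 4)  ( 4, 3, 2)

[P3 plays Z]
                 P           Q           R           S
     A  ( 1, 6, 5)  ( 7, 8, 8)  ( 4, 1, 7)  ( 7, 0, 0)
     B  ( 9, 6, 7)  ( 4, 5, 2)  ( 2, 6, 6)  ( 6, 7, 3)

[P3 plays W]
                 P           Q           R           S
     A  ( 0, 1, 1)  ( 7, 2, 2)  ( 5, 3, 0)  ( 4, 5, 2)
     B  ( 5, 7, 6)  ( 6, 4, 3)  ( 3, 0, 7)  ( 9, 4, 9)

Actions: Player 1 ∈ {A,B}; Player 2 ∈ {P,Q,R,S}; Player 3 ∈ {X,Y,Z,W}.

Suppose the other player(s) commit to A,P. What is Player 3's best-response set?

argmax u_3 = {X}

u_3(X vs A,P) = 8
u_3(Y vs A,P) = 1
u_3(Z vs A,P) = 5
u_3(W vs A,P) = 1
max payoff 8 at {X}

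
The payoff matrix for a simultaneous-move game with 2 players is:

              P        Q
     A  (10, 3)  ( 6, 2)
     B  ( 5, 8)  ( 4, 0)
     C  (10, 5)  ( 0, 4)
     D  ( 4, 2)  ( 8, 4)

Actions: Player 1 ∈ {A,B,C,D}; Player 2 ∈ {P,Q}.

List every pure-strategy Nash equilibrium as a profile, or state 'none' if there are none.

(A,P): NE
(A,Q): not NE [P1→D gives 8>6; P2→P gives 3>2]
(B,P): not NE [P1→C gives 10>5]
(B,Q): not NE [P1→D gives 8>4; P2→P gives 8>0]
(C,P): NE
(C,Q): not NE [P1→D gives 8>0; P2→P gives 5>4]
(D,P): not NE [P1→C gives 10>4; P2→Q gives 4>2]
(D,Q): NE

NE set: (A,P), (C,P), (D,Q)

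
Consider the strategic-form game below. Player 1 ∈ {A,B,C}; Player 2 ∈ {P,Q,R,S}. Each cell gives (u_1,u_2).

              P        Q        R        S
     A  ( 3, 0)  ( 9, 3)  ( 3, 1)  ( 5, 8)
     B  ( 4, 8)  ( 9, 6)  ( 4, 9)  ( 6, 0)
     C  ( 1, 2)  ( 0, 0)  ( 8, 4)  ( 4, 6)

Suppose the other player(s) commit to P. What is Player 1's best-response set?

u_1(A vs P) = 3
u_1(B vs P) = 4
u_1(C vs P) = 1
max payoff 4 at {B}

argmax u_1 = {B}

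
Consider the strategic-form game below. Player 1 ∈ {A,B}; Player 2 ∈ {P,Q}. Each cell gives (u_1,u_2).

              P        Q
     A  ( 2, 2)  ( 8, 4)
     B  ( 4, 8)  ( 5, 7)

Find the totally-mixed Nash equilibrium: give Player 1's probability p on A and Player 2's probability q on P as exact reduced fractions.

(p,q) = (1/3, 3/5)

P1 indiff ⇒ q·2+(1-q)·8 = q·4+(1-q)·5 ⇒ q(-2) = (1-q)(-3) ⇒ q = 3/5
P2 indiff ⇒ p·2+(1-p)·8 = p·4+(1-p)·7 ⇒ p(-2) = (1-p)(-1) ⇒ p = 1/3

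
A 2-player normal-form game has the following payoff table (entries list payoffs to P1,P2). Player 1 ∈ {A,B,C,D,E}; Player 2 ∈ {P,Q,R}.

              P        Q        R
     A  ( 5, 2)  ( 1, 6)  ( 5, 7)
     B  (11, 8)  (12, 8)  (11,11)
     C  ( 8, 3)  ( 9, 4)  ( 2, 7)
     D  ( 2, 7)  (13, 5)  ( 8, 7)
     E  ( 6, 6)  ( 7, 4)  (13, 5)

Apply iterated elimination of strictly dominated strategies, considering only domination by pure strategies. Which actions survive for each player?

Survivors P1:{B,E} P2:{P,R}

P1 drop A (B beats it: P:11>5 Q:12>1 R:11>5)
P1 drop C (B beats it: P:11>8 Q:12>9 R:11>2)
P2 drop Q (R beats it: B:11>8 D:7>5 E:5>4)
P1 drop D (B beats it: P:11>2 R:11>8)
P1→{B,E} P2→{P,R}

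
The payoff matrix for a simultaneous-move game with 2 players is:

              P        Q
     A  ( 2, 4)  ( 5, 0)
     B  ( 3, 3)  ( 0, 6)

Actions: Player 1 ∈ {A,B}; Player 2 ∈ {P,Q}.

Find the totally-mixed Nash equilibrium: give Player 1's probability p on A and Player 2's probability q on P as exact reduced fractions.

p=3/7, q=5/6

P1 indiff ⇒ q·2+(1-q)·5 = q·3+(1-q)·0 ⇒ q(-1) = (1-q)(-5) ⇒ q = 5/6
P2 indiff ⇒ p·4+(1-p)·3 = p·0+(1-p)·6 ⇒ p(4) = (1-p)(3) ⇒ p = 3/7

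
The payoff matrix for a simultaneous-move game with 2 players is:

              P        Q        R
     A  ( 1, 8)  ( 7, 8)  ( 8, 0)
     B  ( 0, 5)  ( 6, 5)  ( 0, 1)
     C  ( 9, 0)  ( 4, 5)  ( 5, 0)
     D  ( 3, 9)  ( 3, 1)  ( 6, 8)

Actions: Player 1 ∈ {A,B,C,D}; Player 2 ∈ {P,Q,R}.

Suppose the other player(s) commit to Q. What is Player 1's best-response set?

P1 best: {A}

u_1(A vs Q) = 7
u_1(B vs Q) = 6
u_1(C vs Q) = 4
u_1(D vs Q) = 3
max payoff 7 at {A}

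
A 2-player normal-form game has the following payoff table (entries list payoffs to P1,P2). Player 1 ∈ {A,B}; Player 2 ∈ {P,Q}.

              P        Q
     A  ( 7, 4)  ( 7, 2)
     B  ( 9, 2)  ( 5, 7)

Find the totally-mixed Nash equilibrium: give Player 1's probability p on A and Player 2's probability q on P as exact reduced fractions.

P1 indiff ⇒ q·7+(1-q)·7 = q·9+(1-q)·5 ⇒ q(-2) = (1-q)(-2) ⇒ q = 1/2
P2 indiff ⇒ p·4+(1-p)·2 = p·2+(1-p)·7 ⇒ p(2) = (1-p)(5) ⇒ p = 5/7

P1 mixes 5/7 on A; P2 mixes 1/2 on P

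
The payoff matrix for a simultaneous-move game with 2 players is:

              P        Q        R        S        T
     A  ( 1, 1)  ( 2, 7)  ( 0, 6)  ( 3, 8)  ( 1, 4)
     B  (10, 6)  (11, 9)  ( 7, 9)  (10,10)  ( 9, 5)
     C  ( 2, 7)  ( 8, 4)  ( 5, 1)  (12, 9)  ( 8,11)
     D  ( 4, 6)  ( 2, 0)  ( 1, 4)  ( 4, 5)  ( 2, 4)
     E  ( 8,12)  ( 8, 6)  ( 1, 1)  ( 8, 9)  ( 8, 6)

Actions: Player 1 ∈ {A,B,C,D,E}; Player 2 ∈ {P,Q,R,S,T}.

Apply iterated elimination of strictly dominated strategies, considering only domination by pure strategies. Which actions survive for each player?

IESDS → P1:{B,C} P2:{S,T}

P1 drop A (B beats it: P:10>1 Q:11>2 R:7>0 S:10>3 T:9>1)
P1 drop D (B beats it: P:10>4 Q:11>2 R:7>1 S:10>4 T:9>2)
P1 drop E (B beats it: P:10>8 Q:11>8 R:7>1 S:10>8 T:9>8)
P2 drop P (S beats it: B:10>6 C:9>7)
P2 drop Q (S beats it: B:10>9 C:9>4)
P2 drop R (S beats it: B:10>9 C:9>1)
P1→{B,C} P2→{S,T}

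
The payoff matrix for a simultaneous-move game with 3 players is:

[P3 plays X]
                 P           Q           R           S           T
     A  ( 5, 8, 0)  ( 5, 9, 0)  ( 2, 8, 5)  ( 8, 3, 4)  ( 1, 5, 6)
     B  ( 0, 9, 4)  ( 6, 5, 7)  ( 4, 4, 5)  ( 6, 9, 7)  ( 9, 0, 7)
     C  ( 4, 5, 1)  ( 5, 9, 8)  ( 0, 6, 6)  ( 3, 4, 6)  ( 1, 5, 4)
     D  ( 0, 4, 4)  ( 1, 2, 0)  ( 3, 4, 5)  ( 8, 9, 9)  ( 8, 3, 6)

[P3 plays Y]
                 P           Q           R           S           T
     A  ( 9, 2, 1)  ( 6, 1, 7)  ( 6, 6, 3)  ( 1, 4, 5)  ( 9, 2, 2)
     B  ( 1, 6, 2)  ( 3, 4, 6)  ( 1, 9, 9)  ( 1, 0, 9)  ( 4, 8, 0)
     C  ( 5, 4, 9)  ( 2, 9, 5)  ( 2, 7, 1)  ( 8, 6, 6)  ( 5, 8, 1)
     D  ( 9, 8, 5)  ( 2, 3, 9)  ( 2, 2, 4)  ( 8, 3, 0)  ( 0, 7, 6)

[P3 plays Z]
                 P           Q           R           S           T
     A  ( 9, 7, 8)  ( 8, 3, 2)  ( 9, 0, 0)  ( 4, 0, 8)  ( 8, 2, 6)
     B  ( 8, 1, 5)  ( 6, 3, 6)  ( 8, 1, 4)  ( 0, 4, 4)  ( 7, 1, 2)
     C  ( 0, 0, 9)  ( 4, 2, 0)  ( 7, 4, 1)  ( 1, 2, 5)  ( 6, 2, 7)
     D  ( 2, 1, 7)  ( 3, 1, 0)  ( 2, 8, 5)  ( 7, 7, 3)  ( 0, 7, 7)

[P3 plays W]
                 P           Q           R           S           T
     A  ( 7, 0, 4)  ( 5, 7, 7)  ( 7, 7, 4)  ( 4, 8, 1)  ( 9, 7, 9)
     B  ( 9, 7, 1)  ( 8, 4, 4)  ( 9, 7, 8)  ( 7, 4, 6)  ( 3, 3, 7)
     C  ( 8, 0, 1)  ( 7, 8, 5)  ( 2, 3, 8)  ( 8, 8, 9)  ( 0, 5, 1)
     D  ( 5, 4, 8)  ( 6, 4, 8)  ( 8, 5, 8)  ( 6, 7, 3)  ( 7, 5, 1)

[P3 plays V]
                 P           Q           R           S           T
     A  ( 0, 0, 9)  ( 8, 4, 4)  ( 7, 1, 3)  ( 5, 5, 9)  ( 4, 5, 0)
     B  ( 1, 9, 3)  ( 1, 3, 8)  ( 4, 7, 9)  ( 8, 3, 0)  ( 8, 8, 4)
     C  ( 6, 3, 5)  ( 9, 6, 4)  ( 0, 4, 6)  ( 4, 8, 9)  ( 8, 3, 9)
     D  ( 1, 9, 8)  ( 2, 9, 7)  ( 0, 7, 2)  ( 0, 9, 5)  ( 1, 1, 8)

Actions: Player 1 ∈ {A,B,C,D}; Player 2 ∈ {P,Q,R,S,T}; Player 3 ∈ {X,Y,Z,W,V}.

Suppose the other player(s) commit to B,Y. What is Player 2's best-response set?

argmax u_2 = {R}

u_2(P vs B,Y) = 6
u_2(Q vs B,Y) = 4
u_2(R vs B,Y) = 9
u_2(S vs B,Y) = 0
u_2(T vs B,Y) = 8
max payoff 9 at {R}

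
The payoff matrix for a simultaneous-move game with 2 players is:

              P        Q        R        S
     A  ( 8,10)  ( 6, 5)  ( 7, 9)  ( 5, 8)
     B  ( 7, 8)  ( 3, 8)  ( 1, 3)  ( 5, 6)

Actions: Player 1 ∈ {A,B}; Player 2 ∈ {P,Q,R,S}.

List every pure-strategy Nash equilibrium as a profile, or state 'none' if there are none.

Nash profiles: (A,P)

(A,P): NE
(A,Q): not NE [P2→P gives 10>5]
(A,R): not NE [P2→P gives 10>9]
(A,S): not NE [P2→P gives 10>8]
(B,P): not NE [P1→A gives 8>7]
(B,Q): not NE [P1→A gives 6>3]
(B,R): not NE [P1→A gives 7>1; P2→Q gives 8>3]
(B,S): not NE [P2→Q gives 8>6]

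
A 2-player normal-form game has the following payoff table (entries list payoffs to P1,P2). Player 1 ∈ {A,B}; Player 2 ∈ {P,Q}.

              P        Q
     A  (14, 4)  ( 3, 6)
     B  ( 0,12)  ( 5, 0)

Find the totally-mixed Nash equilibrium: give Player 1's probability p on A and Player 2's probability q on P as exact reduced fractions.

P1 indiff ⇒ q·14+(1-q)·3 = q·0+(1-q)·5 ⇒ q(14) = (1-q)(2) ⇒ q = 1/8
P2 indiff ⇒ p·4+(1-p)·12 = p·6+(1-p)·0 ⇒ p(-2) = (1-p)(-12) ⇒ p = 6/7

P1 mixes 6/7 on A; P2 mixes 1/8 on P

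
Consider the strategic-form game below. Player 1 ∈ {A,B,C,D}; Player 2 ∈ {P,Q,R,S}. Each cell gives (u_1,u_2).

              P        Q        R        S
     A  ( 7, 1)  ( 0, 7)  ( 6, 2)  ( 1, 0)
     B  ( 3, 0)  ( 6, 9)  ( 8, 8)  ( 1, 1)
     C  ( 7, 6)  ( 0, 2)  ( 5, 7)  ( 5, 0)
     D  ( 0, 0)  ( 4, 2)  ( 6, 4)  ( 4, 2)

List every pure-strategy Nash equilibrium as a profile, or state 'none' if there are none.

(A,P): not NE [P2→Q gives 7>1]
(A,Q): not NE [P1→B gives 6>0]
(A,R): not NE [P1→B gives 8>6; P2→Q gives 7>2]
(A,S): not NE [P1→C gives 5>1; P2→Q gives 7>0]
(B,P): not NE [P1→C gives 7>3; P2→Q gives 9>0]
(B,Q): NE
(B,R): not NE [P2→Q gives 9>8]
(B,S): not NE [P1→C gives 5>1; P2→Q gives 9>1]
(C,P): not NE [P2→R gives 7>6]
(C,Q): not NE [P1→B gives 6>0; P2→R gives 7>2]
(C,R): not NE [P1→B gives 8>5]
(C,S): not NE [P2→R gives 7>0]
(D,P): not NE [P1→C gives 7>0; P2→R gives 4>0]
(D,Q): not NE [P1→B gives 6>4; P2→R gives 4>2]
(D,R): not NE [P1→B gives 8>6]
(D,S): not NE [P1→C gives 5>4; P2→R gives 4>2]

Nash profiles: (B,Q)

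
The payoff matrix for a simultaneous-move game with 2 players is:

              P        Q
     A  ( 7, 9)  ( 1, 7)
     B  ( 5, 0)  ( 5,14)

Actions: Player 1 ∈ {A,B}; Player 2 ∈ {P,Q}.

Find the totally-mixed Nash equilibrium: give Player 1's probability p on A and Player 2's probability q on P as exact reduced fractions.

P1 indiff ⇒ q·7+(1-q)·1 = q·5+(1-q)·5 ⇒ q(2) = (1-q)(4) ⇒ q = 2/3
P2 indiff ⇒ p·9+(1-p)·0 = p·7+(1-p)·14 ⇒ p(2) = (1-p)(14) ⇒ p = 7/8

p=7/8, q=2/3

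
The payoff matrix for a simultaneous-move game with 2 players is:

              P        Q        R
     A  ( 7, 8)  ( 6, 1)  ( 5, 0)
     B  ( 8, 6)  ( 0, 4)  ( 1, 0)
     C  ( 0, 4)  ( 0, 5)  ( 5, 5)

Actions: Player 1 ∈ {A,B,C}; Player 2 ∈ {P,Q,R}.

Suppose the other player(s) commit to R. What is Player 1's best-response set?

u_1(A vs R) = 5
u_1(B vs R) = 1
u_1(C vs R) = 5
max payoff 5 at {A,C}

P1 best: {A,C}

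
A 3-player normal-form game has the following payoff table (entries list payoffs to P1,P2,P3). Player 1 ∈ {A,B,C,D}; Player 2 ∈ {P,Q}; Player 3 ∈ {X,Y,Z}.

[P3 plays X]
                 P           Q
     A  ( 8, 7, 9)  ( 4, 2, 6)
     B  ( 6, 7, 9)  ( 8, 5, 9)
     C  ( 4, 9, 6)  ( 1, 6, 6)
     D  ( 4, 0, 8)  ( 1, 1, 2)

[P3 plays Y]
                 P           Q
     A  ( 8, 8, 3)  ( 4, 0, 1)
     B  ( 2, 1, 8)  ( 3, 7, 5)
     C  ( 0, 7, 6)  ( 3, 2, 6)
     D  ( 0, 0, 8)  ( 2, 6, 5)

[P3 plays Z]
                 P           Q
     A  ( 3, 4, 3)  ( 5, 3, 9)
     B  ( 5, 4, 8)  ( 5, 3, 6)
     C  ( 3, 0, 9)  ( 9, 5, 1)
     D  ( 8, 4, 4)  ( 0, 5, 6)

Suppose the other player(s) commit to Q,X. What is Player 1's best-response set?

u_1(A vs Q,X) = 4
u_1(B vs Q,X) = 8
u_1(C vs Q,X) = 1
u_1(D vs Q,X) = 1
max payoff 8 at {B}

argmax u_1 = {B}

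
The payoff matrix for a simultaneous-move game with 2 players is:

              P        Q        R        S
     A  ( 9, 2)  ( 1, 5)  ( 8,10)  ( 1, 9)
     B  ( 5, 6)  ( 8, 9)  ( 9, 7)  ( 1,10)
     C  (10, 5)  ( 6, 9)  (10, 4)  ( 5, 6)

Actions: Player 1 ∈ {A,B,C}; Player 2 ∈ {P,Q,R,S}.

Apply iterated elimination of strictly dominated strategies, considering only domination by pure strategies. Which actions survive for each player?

P1 drop A (C beats it: P:10>9 Q:6>1 R:10>8 S:5>1)
P2 drop P (Q beats it: B:9>6 C:9>5)
P2 drop R (Q beats it: B:9>7 C:9>4)
P1→{B,C} P2→{Q,S}

Survivors P1:{B,C} P2:{Q,S}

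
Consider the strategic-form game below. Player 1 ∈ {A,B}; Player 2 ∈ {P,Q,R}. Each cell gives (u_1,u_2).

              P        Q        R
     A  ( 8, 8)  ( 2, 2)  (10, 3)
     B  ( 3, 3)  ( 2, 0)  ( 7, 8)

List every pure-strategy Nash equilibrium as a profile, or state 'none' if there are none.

(A,P): NE
(A,Q): not NE [P2→P gives 8>2]
(A,R): not NE [P2→P gives 8>3]
(B,P): not NE [P1→A gives 8>3; P2→R gives 8>3]
(B,Q): not NE [P2→R gives 8>0]
(B,R): not NE [P1→A gives 10>7]

Nash profiles: (A,P)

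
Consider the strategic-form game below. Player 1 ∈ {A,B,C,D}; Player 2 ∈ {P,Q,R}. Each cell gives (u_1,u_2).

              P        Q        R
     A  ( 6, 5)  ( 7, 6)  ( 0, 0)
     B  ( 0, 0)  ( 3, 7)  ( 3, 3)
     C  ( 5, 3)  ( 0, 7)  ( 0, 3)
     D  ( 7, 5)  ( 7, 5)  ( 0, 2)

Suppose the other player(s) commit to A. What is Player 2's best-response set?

u_2(P vs A) = 5
u_2(Q vs A) = 6
u_2(R vs A) = 0
max payoff 6 at {Q}

argmax u_2 = {Q}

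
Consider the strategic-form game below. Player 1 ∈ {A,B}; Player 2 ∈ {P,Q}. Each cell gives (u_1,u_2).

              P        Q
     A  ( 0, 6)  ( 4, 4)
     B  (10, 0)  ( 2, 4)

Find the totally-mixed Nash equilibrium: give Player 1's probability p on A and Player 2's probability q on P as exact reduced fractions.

(p,q) = (2/3, 1/6)

P1 indiff ⇒ q·0+(1-q)·4 = q·10+(1-q)·2 ⇒ q(-10) = (1-q)(-2) ⇒ q = 1/6
P2 indiff ⇒ p·6+(1-p)·0 = p·4+(1-p)·4 ⇒ p(2) = (1-p)(4) ⇒ p = 2/3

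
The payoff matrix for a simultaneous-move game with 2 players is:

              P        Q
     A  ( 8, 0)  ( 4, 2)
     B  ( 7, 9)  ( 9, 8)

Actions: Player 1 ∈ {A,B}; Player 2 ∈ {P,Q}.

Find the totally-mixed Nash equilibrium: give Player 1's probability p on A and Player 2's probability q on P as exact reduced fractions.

p=1/3, q=5/6

P1 indiff ⇒ q·8+(1-q)·4 = q·7+(1-q)·9 ⇒ q(1) = (1-q)(5) ⇒ q = 5/6
P2 indiff ⇒ p·0+(1-p)·9 = p·2+(1-p)·8 ⇒ p(-2) = (1-p)(-1) ⇒ p = 1/3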